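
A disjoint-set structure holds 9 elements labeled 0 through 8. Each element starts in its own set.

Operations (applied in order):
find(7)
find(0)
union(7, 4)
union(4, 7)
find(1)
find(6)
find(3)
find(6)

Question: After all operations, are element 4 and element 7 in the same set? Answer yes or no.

Answer: yes

Derivation:
Step 1: find(7) -> no change; set of 7 is {7}
Step 2: find(0) -> no change; set of 0 is {0}
Step 3: union(7, 4) -> merged; set of 7 now {4, 7}
Step 4: union(4, 7) -> already same set; set of 4 now {4, 7}
Step 5: find(1) -> no change; set of 1 is {1}
Step 6: find(6) -> no change; set of 6 is {6}
Step 7: find(3) -> no change; set of 3 is {3}
Step 8: find(6) -> no change; set of 6 is {6}
Set of 4: {4, 7}; 7 is a member.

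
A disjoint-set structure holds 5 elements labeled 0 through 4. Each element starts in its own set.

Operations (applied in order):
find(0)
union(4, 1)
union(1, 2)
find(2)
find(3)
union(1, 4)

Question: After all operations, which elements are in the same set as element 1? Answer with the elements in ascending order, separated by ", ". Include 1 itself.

Answer: 1, 2, 4

Derivation:
Step 1: find(0) -> no change; set of 0 is {0}
Step 2: union(4, 1) -> merged; set of 4 now {1, 4}
Step 3: union(1, 2) -> merged; set of 1 now {1, 2, 4}
Step 4: find(2) -> no change; set of 2 is {1, 2, 4}
Step 5: find(3) -> no change; set of 3 is {3}
Step 6: union(1, 4) -> already same set; set of 1 now {1, 2, 4}
Component of 1: {1, 2, 4}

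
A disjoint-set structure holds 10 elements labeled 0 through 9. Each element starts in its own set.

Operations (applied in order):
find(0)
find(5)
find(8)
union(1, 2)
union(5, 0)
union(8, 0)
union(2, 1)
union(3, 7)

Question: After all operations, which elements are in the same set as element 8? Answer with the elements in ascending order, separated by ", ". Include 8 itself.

Step 1: find(0) -> no change; set of 0 is {0}
Step 2: find(5) -> no change; set of 5 is {5}
Step 3: find(8) -> no change; set of 8 is {8}
Step 4: union(1, 2) -> merged; set of 1 now {1, 2}
Step 5: union(5, 0) -> merged; set of 5 now {0, 5}
Step 6: union(8, 0) -> merged; set of 8 now {0, 5, 8}
Step 7: union(2, 1) -> already same set; set of 2 now {1, 2}
Step 8: union(3, 7) -> merged; set of 3 now {3, 7}
Component of 8: {0, 5, 8}

Answer: 0, 5, 8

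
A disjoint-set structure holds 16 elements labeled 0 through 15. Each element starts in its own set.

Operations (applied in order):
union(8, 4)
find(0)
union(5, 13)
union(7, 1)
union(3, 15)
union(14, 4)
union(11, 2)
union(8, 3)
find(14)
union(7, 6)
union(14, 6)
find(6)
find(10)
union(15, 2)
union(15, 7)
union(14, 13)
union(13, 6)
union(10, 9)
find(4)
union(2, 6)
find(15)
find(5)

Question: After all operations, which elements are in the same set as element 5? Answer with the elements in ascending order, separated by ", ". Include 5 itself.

Answer: 1, 2, 3, 4, 5, 6, 7, 8, 11, 13, 14, 15

Derivation:
Step 1: union(8, 4) -> merged; set of 8 now {4, 8}
Step 2: find(0) -> no change; set of 0 is {0}
Step 3: union(5, 13) -> merged; set of 5 now {5, 13}
Step 4: union(7, 1) -> merged; set of 7 now {1, 7}
Step 5: union(3, 15) -> merged; set of 3 now {3, 15}
Step 6: union(14, 4) -> merged; set of 14 now {4, 8, 14}
Step 7: union(11, 2) -> merged; set of 11 now {2, 11}
Step 8: union(8, 3) -> merged; set of 8 now {3, 4, 8, 14, 15}
Step 9: find(14) -> no change; set of 14 is {3, 4, 8, 14, 15}
Step 10: union(7, 6) -> merged; set of 7 now {1, 6, 7}
Step 11: union(14, 6) -> merged; set of 14 now {1, 3, 4, 6, 7, 8, 14, 15}
Step 12: find(6) -> no change; set of 6 is {1, 3, 4, 6, 7, 8, 14, 15}
Step 13: find(10) -> no change; set of 10 is {10}
Step 14: union(15, 2) -> merged; set of 15 now {1, 2, 3, 4, 6, 7, 8, 11, 14, 15}
Step 15: union(15, 7) -> already same set; set of 15 now {1, 2, 3, 4, 6, 7, 8, 11, 14, 15}
Step 16: union(14, 13) -> merged; set of 14 now {1, 2, 3, 4, 5, 6, 7, 8, 11, 13, 14, 15}
Step 17: union(13, 6) -> already same set; set of 13 now {1, 2, 3, 4, 5, 6, 7, 8, 11, 13, 14, 15}
Step 18: union(10, 9) -> merged; set of 10 now {9, 10}
Step 19: find(4) -> no change; set of 4 is {1, 2, 3, 4, 5, 6, 7, 8, 11, 13, 14, 15}
Step 20: union(2, 6) -> already same set; set of 2 now {1, 2, 3, 4, 5, 6, 7, 8, 11, 13, 14, 15}
Step 21: find(15) -> no change; set of 15 is {1, 2, 3, 4, 5, 6, 7, 8, 11, 13, 14, 15}
Step 22: find(5) -> no change; set of 5 is {1, 2, 3, 4, 5, 6, 7, 8, 11, 13, 14, 15}
Component of 5: {1, 2, 3, 4, 5, 6, 7, 8, 11, 13, 14, 15}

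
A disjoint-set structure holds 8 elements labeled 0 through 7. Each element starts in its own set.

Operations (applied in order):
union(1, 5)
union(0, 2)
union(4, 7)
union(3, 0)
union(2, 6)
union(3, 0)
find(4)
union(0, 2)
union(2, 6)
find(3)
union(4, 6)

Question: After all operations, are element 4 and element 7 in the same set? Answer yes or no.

Answer: yes

Derivation:
Step 1: union(1, 5) -> merged; set of 1 now {1, 5}
Step 2: union(0, 2) -> merged; set of 0 now {0, 2}
Step 3: union(4, 7) -> merged; set of 4 now {4, 7}
Step 4: union(3, 0) -> merged; set of 3 now {0, 2, 3}
Step 5: union(2, 6) -> merged; set of 2 now {0, 2, 3, 6}
Step 6: union(3, 0) -> already same set; set of 3 now {0, 2, 3, 6}
Step 7: find(4) -> no change; set of 4 is {4, 7}
Step 8: union(0, 2) -> already same set; set of 0 now {0, 2, 3, 6}
Step 9: union(2, 6) -> already same set; set of 2 now {0, 2, 3, 6}
Step 10: find(3) -> no change; set of 3 is {0, 2, 3, 6}
Step 11: union(4, 6) -> merged; set of 4 now {0, 2, 3, 4, 6, 7}
Set of 4: {0, 2, 3, 4, 6, 7}; 7 is a member.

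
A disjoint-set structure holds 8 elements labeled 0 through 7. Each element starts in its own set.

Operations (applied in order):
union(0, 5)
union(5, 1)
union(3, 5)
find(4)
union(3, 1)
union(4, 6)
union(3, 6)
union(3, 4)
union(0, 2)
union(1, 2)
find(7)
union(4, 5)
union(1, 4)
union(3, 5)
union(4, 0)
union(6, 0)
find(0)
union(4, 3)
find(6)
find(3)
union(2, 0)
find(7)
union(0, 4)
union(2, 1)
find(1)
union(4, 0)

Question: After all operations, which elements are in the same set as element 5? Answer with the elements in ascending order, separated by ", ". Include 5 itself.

Step 1: union(0, 5) -> merged; set of 0 now {0, 5}
Step 2: union(5, 1) -> merged; set of 5 now {0, 1, 5}
Step 3: union(3, 5) -> merged; set of 3 now {0, 1, 3, 5}
Step 4: find(4) -> no change; set of 4 is {4}
Step 5: union(3, 1) -> already same set; set of 3 now {0, 1, 3, 5}
Step 6: union(4, 6) -> merged; set of 4 now {4, 6}
Step 7: union(3, 6) -> merged; set of 3 now {0, 1, 3, 4, 5, 6}
Step 8: union(3, 4) -> already same set; set of 3 now {0, 1, 3, 4, 5, 6}
Step 9: union(0, 2) -> merged; set of 0 now {0, 1, 2, 3, 4, 5, 6}
Step 10: union(1, 2) -> already same set; set of 1 now {0, 1, 2, 3, 4, 5, 6}
Step 11: find(7) -> no change; set of 7 is {7}
Step 12: union(4, 5) -> already same set; set of 4 now {0, 1, 2, 3, 4, 5, 6}
Step 13: union(1, 4) -> already same set; set of 1 now {0, 1, 2, 3, 4, 5, 6}
Step 14: union(3, 5) -> already same set; set of 3 now {0, 1, 2, 3, 4, 5, 6}
Step 15: union(4, 0) -> already same set; set of 4 now {0, 1, 2, 3, 4, 5, 6}
Step 16: union(6, 0) -> already same set; set of 6 now {0, 1, 2, 3, 4, 5, 6}
Step 17: find(0) -> no change; set of 0 is {0, 1, 2, 3, 4, 5, 6}
Step 18: union(4, 3) -> already same set; set of 4 now {0, 1, 2, 3, 4, 5, 6}
Step 19: find(6) -> no change; set of 6 is {0, 1, 2, 3, 4, 5, 6}
Step 20: find(3) -> no change; set of 3 is {0, 1, 2, 3, 4, 5, 6}
Step 21: union(2, 0) -> already same set; set of 2 now {0, 1, 2, 3, 4, 5, 6}
Step 22: find(7) -> no change; set of 7 is {7}
Step 23: union(0, 4) -> already same set; set of 0 now {0, 1, 2, 3, 4, 5, 6}
Step 24: union(2, 1) -> already same set; set of 2 now {0, 1, 2, 3, 4, 5, 6}
Step 25: find(1) -> no change; set of 1 is {0, 1, 2, 3, 4, 5, 6}
Step 26: union(4, 0) -> already same set; set of 4 now {0, 1, 2, 3, 4, 5, 6}
Component of 5: {0, 1, 2, 3, 4, 5, 6}

Answer: 0, 1, 2, 3, 4, 5, 6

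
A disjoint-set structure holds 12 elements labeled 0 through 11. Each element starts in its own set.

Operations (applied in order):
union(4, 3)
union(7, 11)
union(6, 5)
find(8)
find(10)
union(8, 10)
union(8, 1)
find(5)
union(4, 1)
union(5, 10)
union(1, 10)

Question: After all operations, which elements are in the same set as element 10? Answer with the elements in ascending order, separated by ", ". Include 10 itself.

Answer: 1, 3, 4, 5, 6, 8, 10

Derivation:
Step 1: union(4, 3) -> merged; set of 4 now {3, 4}
Step 2: union(7, 11) -> merged; set of 7 now {7, 11}
Step 3: union(6, 5) -> merged; set of 6 now {5, 6}
Step 4: find(8) -> no change; set of 8 is {8}
Step 5: find(10) -> no change; set of 10 is {10}
Step 6: union(8, 10) -> merged; set of 8 now {8, 10}
Step 7: union(8, 1) -> merged; set of 8 now {1, 8, 10}
Step 8: find(5) -> no change; set of 5 is {5, 6}
Step 9: union(4, 1) -> merged; set of 4 now {1, 3, 4, 8, 10}
Step 10: union(5, 10) -> merged; set of 5 now {1, 3, 4, 5, 6, 8, 10}
Step 11: union(1, 10) -> already same set; set of 1 now {1, 3, 4, 5, 6, 8, 10}
Component of 10: {1, 3, 4, 5, 6, 8, 10}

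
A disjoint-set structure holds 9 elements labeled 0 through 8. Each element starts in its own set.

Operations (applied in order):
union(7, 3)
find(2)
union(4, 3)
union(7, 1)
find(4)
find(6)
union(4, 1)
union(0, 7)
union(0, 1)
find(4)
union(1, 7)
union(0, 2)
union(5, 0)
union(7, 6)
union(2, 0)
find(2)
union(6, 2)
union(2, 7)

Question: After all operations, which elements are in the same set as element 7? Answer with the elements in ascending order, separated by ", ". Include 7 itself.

Step 1: union(7, 3) -> merged; set of 7 now {3, 7}
Step 2: find(2) -> no change; set of 2 is {2}
Step 3: union(4, 3) -> merged; set of 4 now {3, 4, 7}
Step 4: union(7, 1) -> merged; set of 7 now {1, 3, 4, 7}
Step 5: find(4) -> no change; set of 4 is {1, 3, 4, 7}
Step 6: find(6) -> no change; set of 6 is {6}
Step 7: union(4, 1) -> already same set; set of 4 now {1, 3, 4, 7}
Step 8: union(0, 7) -> merged; set of 0 now {0, 1, 3, 4, 7}
Step 9: union(0, 1) -> already same set; set of 0 now {0, 1, 3, 4, 7}
Step 10: find(4) -> no change; set of 4 is {0, 1, 3, 4, 7}
Step 11: union(1, 7) -> already same set; set of 1 now {0, 1, 3, 4, 7}
Step 12: union(0, 2) -> merged; set of 0 now {0, 1, 2, 3, 4, 7}
Step 13: union(5, 0) -> merged; set of 5 now {0, 1, 2, 3, 4, 5, 7}
Step 14: union(7, 6) -> merged; set of 7 now {0, 1, 2, 3, 4, 5, 6, 7}
Step 15: union(2, 0) -> already same set; set of 2 now {0, 1, 2, 3, 4, 5, 6, 7}
Step 16: find(2) -> no change; set of 2 is {0, 1, 2, 3, 4, 5, 6, 7}
Step 17: union(6, 2) -> already same set; set of 6 now {0, 1, 2, 3, 4, 5, 6, 7}
Step 18: union(2, 7) -> already same set; set of 2 now {0, 1, 2, 3, 4, 5, 6, 7}
Component of 7: {0, 1, 2, 3, 4, 5, 6, 7}

Answer: 0, 1, 2, 3, 4, 5, 6, 7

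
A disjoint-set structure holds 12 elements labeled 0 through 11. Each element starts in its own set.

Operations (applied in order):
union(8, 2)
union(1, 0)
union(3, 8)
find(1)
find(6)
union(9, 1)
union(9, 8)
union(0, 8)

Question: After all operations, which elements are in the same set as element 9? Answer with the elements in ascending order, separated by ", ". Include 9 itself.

Answer: 0, 1, 2, 3, 8, 9

Derivation:
Step 1: union(8, 2) -> merged; set of 8 now {2, 8}
Step 2: union(1, 0) -> merged; set of 1 now {0, 1}
Step 3: union(3, 8) -> merged; set of 3 now {2, 3, 8}
Step 4: find(1) -> no change; set of 1 is {0, 1}
Step 5: find(6) -> no change; set of 6 is {6}
Step 6: union(9, 1) -> merged; set of 9 now {0, 1, 9}
Step 7: union(9, 8) -> merged; set of 9 now {0, 1, 2, 3, 8, 9}
Step 8: union(0, 8) -> already same set; set of 0 now {0, 1, 2, 3, 8, 9}
Component of 9: {0, 1, 2, 3, 8, 9}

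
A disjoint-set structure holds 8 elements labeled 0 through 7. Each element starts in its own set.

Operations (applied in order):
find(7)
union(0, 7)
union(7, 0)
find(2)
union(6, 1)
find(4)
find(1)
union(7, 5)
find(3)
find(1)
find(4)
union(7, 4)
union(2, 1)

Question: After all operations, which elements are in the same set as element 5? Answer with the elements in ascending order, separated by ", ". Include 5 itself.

Step 1: find(7) -> no change; set of 7 is {7}
Step 2: union(0, 7) -> merged; set of 0 now {0, 7}
Step 3: union(7, 0) -> already same set; set of 7 now {0, 7}
Step 4: find(2) -> no change; set of 2 is {2}
Step 5: union(6, 1) -> merged; set of 6 now {1, 6}
Step 6: find(4) -> no change; set of 4 is {4}
Step 7: find(1) -> no change; set of 1 is {1, 6}
Step 8: union(7, 5) -> merged; set of 7 now {0, 5, 7}
Step 9: find(3) -> no change; set of 3 is {3}
Step 10: find(1) -> no change; set of 1 is {1, 6}
Step 11: find(4) -> no change; set of 4 is {4}
Step 12: union(7, 4) -> merged; set of 7 now {0, 4, 5, 7}
Step 13: union(2, 1) -> merged; set of 2 now {1, 2, 6}
Component of 5: {0, 4, 5, 7}

Answer: 0, 4, 5, 7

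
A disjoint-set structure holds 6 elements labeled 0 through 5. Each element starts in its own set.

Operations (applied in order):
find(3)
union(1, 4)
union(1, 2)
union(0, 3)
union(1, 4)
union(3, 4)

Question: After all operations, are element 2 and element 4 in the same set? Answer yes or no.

Step 1: find(3) -> no change; set of 3 is {3}
Step 2: union(1, 4) -> merged; set of 1 now {1, 4}
Step 3: union(1, 2) -> merged; set of 1 now {1, 2, 4}
Step 4: union(0, 3) -> merged; set of 0 now {0, 3}
Step 5: union(1, 4) -> already same set; set of 1 now {1, 2, 4}
Step 6: union(3, 4) -> merged; set of 3 now {0, 1, 2, 3, 4}
Set of 2: {0, 1, 2, 3, 4}; 4 is a member.

Answer: yes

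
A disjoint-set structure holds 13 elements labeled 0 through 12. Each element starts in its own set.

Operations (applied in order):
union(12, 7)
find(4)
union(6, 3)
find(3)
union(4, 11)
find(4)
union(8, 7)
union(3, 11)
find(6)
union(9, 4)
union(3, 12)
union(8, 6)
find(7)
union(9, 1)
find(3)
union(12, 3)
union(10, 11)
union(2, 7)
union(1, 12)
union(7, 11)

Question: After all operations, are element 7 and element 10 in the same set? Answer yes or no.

Step 1: union(12, 7) -> merged; set of 12 now {7, 12}
Step 2: find(4) -> no change; set of 4 is {4}
Step 3: union(6, 3) -> merged; set of 6 now {3, 6}
Step 4: find(3) -> no change; set of 3 is {3, 6}
Step 5: union(4, 11) -> merged; set of 4 now {4, 11}
Step 6: find(4) -> no change; set of 4 is {4, 11}
Step 7: union(8, 7) -> merged; set of 8 now {7, 8, 12}
Step 8: union(3, 11) -> merged; set of 3 now {3, 4, 6, 11}
Step 9: find(6) -> no change; set of 6 is {3, 4, 6, 11}
Step 10: union(9, 4) -> merged; set of 9 now {3, 4, 6, 9, 11}
Step 11: union(3, 12) -> merged; set of 3 now {3, 4, 6, 7, 8, 9, 11, 12}
Step 12: union(8, 6) -> already same set; set of 8 now {3, 4, 6, 7, 8, 9, 11, 12}
Step 13: find(7) -> no change; set of 7 is {3, 4, 6, 7, 8, 9, 11, 12}
Step 14: union(9, 1) -> merged; set of 9 now {1, 3, 4, 6, 7, 8, 9, 11, 12}
Step 15: find(3) -> no change; set of 3 is {1, 3, 4, 6, 7, 8, 9, 11, 12}
Step 16: union(12, 3) -> already same set; set of 12 now {1, 3, 4, 6, 7, 8, 9, 11, 12}
Step 17: union(10, 11) -> merged; set of 10 now {1, 3, 4, 6, 7, 8, 9, 10, 11, 12}
Step 18: union(2, 7) -> merged; set of 2 now {1, 2, 3, 4, 6, 7, 8, 9, 10, 11, 12}
Step 19: union(1, 12) -> already same set; set of 1 now {1, 2, 3, 4, 6, 7, 8, 9, 10, 11, 12}
Step 20: union(7, 11) -> already same set; set of 7 now {1, 2, 3, 4, 6, 7, 8, 9, 10, 11, 12}
Set of 7: {1, 2, 3, 4, 6, 7, 8, 9, 10, 11, 12}; 10 is a member.

Answer: yes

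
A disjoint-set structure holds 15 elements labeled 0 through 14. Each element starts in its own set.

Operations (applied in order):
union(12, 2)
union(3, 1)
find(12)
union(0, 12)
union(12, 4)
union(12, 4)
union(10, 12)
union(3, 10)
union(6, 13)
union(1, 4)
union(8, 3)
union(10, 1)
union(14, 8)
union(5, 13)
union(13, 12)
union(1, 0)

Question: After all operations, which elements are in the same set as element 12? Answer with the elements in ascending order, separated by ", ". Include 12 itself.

Step 1: union(12, 2) -> merged; set of 12 now {2, 12}
Step 2: union(3, 1) -> merged; set of 3 now {1, 3}
Step 3: find(12) -> no change; set of 12 is {2, 12}
Step 4: union(0, 12) -> merged; set of 0 now {0, 2, 12}
Step 5: union(12, 4) -> merged; set of 12 now {0, 2, 4, 12}
Step 6: union(12, 4) -> already same set; set of 12 now {0, 2, 4, 12}
Step 7: union(10, 12) -> merged; set of 10 now {0, 2, 4, 10, 12}
Step 8: union(3, 10) -> merged; set of 3 now {0, 1, 2, 3, 4, 10, 12}
Step 9: union(6, 13) -> merged; set of 6 now {6, 13}
Step 10: union(1, 4) -> already same set; set of 1 now {0, 1, 2, 3, 4, 10, 12}
Step 11: union(8, 3) -> merged; set of 8 now {0, 1, 2, 3, 4, 8, 10, 12}
Step 12: union(10, 1) -> already same set; set of 10 now {0, 1, 2, 3, 4, 8, 10, 12}
Step 13: union(14, 8) -> merged; set of 14 now {0, 1, 2, 3, 4, 8, 10, 12, 14}
Step 14: union(5, 13) -> merged; set of 5 now {5, 6, 13}
Step 15: union(13, 12) -> merged; set of 13 now {0, 1, 2, 3, 4, 5, 6, 8, 10, 12, 13, 14}
Step 16: union(1, 0) -> already same set; set of 1 now {0, 1, 2, 3, 4, 5, 6, 8, 10, 12, 13, 14}
Component of 12: {0, 1, 2, 3, 4, 5, 6, 8, 10, 12, 13, 14}

Answer: 0, 1, 2, 3, 4, 5, 6, 8, 10, 12, 13, 14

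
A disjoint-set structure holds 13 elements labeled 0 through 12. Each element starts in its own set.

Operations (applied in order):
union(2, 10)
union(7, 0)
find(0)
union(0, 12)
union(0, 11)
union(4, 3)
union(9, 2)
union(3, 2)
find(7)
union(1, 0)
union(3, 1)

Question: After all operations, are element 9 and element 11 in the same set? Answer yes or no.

Answer: yes

Derivation:
Step 1: union(2, 10) -> merged; set of 2 now {2, 10}
Step 2: union(7, 0) -> merged; set of 7 now {0, 7}
Step 3: find(0) -> no change; set of 0 is {0, 7}
Step 4: union(0, 12) -> merged; set of 0 now {0, 7, 12}
Step 5: union(0, 11) -> merged; set of 0 now {0, 7, 11, 12}
Step 6: union(4, 3) -> merged; set of 4 now {3, 4}
Step 7: union(9, 2) -> merged; set of 9 now {2, 9, 10}
Step 8: union(3, 2) -> merged; set of 3 now {2, 3, 4, 9, 10}
Step 9: find(7) -> no change; set of 7 is {0, 7, 11, 12}
Step 10: union(1, 0) -> merged; set of 1 now {0, 1, 7, 11, 12}
Step 11: union(3, 1) -> merged; set of 3 now {0, 1, 2, 3, 4, 7, 9, 10, 11, 12}
Set of 9: {0, 1, 2, 3, 4, 7, 9, 10, 11, 12}; 11 is a member.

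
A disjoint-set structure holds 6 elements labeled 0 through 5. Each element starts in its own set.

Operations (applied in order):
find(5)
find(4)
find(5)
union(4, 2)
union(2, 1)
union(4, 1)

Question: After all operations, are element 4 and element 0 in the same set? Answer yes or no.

Answer: no

Derivation:
Step 1: find(5) -> no change; set of 5 is {5}
Step 2: find(4) -> no change; set of 4 is {4}
Step 3: find(5) -> no change; set of 5 is {5}
Step 4: union(4, 2) -> merged; set of 4 now {2, 4}
Step 5: union(2, 1) -> merged; set of 2 now {1, 2, 4}
Step 6: union(4, 1) -> already same set; set of 4 now {1, 2, 4}
Set of 4: {1, 2, 4}; 0 is not a member.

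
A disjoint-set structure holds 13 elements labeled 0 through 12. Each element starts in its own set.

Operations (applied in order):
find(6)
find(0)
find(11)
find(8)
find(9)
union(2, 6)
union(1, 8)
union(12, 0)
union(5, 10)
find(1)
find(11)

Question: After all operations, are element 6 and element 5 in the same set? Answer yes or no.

Step 1: find(6) -> no change; set of 6 is {6}
Step 2: find(0) -> no change; set of 0 is {0}
Step 3: find(11) -> no change; set of 11 is {11}
Step 4: find(8) -> no change; set of 8 is {8}
Step 5: find(9) -> no change; set of 9 is {9}
Step 6: union(2, 6) -> merged; set of 2 now {2, 6}
Step 7: union(1, 8) -> merged; set of 1 now {1, 8}
Step 8: union(12, 0) -> merged; set of 12 now {0, 12}
Step 9: union(5, 10) -> merged; set of 5 now {5, 10}
Step 10: find(1) -> no change; set of 1 is {1, 8}
Step 11: find(11) -> no change; set of 11 is {11}
Set of 6: {2, 6}; 5 is not a member.

Answer: no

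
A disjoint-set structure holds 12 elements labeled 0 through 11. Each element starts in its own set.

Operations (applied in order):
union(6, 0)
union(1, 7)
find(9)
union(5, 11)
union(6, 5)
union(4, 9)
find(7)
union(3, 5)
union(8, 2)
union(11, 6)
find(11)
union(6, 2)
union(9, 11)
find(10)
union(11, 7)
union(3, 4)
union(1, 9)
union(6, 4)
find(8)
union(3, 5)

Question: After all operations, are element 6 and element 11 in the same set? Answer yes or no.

Step 1: union(6, 0) -> merged; set of 6 now {0, 6}
Step 2: union(1, 7) -> merged; set of 1 now {1, 7}
Step 3: find(9) -> no change; set of 9 is {9}
Step 4: union(5, 11) -> merged; set of 5 now {5, 11}
Step 5: union(6, 5) -> merged; set of 6 now {0, 5, 6, 11}
Step 6: union(4, 9) -> merged; set of 4 now {4, 9}
Step 7: find(7) -> no change; set of 7 is {1, 7}
Step 8: union(3, 5) -> merged; set of 3 now {0, 3, 5, 6, 11}
Step 9: union(8, 2) -> merged; set of 8 now {2, 8}
Step 10: union(11, 6) -> already same set; set of 11 now {0, 3, 5, 6, 11}
Step 11: find(11) -> no change; set of 11 is {0, 3, 5, 6, 11}
Step 12: union(6, 2) -> merged; set of 6 now {0, 2, 3, 5, 6, 8, 11}
Step 13: union(9, 11) -> merged; set of 9 now {0, 2, 3, 4, 5, 6, 8, 9, 11}
Step 14: find(10) -> no change; set of 10 is {10}
Step 15: union(11, 7) -> merged; set of 11 now {0, 1, 2, 3, 4, 5, 6, 7, 8, 9, 11}
Step 16: union(3, 4) -> already same set; set of 3 now {0, 1, 2, 3, 4, 5, 6, 7, 8, 9, 11}
Step 17: union(1, 9) -> already same set; set of 1 now {0, 1, 2, 3, 4, 5, 6, 7, 8, 9, 11}
Step 18: union(6, 4) -> already same set; set of 6 now {0, 1, 2, 3, 4, 5, 6, 7, 8, 9, 11}
Step 19: find(8) -> no change; set of 8 is {0, 1, 2, 3, 4, 5, 6, 7, 8, 9, 11}
Step 20: union(3, 5) -> already same set; set of 3 now {0, 1, 2, 3, 4, 5, 6, 7, 8, 9, 11}
Set of 6: {0, 1, 2, 3, 4, 5, 6, 7, 8, 9, 11}; 11 is a member.

Answer: yes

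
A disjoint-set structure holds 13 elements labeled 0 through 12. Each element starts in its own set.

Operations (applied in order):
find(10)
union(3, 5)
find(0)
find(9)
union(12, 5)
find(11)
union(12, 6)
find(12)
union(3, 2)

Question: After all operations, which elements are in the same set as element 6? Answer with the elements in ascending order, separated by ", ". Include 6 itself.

Answer: 2, 3, 5, 6, 12

Derivation:
Step 1: find(10) -> no change; set of 10 is {10}
Step 2: union(3, 5) -> merged; set of 3 now {3, 5}
Step 3: find(0) -> no change; set of 0 is {0}
Step 4: find(9) -> no change; set of 9 is {9}
Step 5: union(12, 5) -> merged; set of 12 now {3, 5, 12}
Step 6: find(11) -> no change; set of 11 is {11}
Step 7: union(12, 6) -> merged; set of 12 now {3, 5, 6, 12}
Step 8: find(12) -> no change; set of 12 is {3, 5, 6, 12}
Step 9: union(3, 2) -> merged; set of 3 now {2, 3, 5, 6, 12}
Component of 6: {2, 3, 5, 6, 12}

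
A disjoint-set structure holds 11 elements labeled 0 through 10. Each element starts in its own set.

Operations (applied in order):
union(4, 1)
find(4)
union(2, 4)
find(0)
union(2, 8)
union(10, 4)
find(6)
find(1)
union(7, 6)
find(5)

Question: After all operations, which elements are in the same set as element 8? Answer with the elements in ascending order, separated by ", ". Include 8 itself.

Step 1: union(4, 1) -> merged; set of 4 now {1, 4}
Step 2: find(4) -> no change; set of 4 is {1, 4}
Step 3: union(2, 4) -> merged; set of 2 now {1, 2, 4}
Step 4: find(0) -> no change; set of 0 is {0}
Step 5: union(2, 8) -> merged; set of 2 now {1, 2, 4, 8}
Step 6: union(10, 4) -> merged; set of 10 now {1, 2, 4, 8, 10}
Step 7: find(6) -> no change; set of 6 is {6}
Step 8: find(1) -> no change; set of 1 is {1, 2, 4, 8, 10}
Step 9: union(7, 6) -> merged; set of 7 now {6, 7}
Step 10: find(5) -> no change; set of 5 is {5}
Component of 8: {1, 2, 4, 8, 10}

Answer: 1, 2, 4, 8, 10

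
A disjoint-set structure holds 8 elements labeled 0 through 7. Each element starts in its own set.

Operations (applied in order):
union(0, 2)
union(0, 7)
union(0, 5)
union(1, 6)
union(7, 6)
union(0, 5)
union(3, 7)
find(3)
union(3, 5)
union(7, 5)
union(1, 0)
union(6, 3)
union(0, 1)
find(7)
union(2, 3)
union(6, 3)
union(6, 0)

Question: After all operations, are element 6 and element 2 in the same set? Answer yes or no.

Step 1: union(0, 2) -> merged; set of 0 now {0, 2}
Step 2: union(0, 7) -> merged; set of 0 now {0, 2, 7}
Step 3: union(0, 5) -> merged; set of 0 now {0, 2, 5, 7}
Step 4: union(1, 6) -> merged; set of 1 now {1, 6}
Step 5: union(7, 6) -> merged; set of 7 now {0, 1, 2, 5, 6, 7}
Step 6: union(0, 5) -> already same set; set of 0 now {0, 1, 2, 5, 6, 7}
Step 7: union(3, 7) -> merged; set of 3 now {0, 1, 2, 3, 5, 6, 7}
Step 8: find(3) -> no change; set of 3 is {0, 1, 2, 3, 5, 6, 7}
Step 9: union(3, 5) -> already same set; set of 3 now {0, 1, 2, 3, 5, 6, 7}
Step 10: union(7, 5) -> already same set; set of 7 now {0, 1, 2, 3, 5, 6, 7}
Step 11: union(1, 0) -> already same set; set of 1 now {0, 1, 2, 3, 5, 6, 7}
Step 12: union(6, 3) -> already same set; set of 6 now {0, 1, 2, 3, 5, 6, 7}
Step 13: union(0, 1) -> already same set; set of 0 now {0, 1, 2, 3, 5, 6, 7}
Step 14: find(7) -> no change; set of 7 is {0, 1, 2, 3, 5, 6, 7}
Step 15: union(2, 3) -> already same set; set of 2 now {0, 1, 2, 3, 5, 6, 7}
Step 16: union(6, 3) -> already same set; set of 6 now {0, 1, 2, 3, 5, 6, 7}
Step 17: union(6, 0) -> already same set; set of 6 now {0, 1, 2, 3, 5, 6, 7}
Set of 6: {0, 1, 2, 3, 5, 6, 7}; 2 is a member.

Answer: yes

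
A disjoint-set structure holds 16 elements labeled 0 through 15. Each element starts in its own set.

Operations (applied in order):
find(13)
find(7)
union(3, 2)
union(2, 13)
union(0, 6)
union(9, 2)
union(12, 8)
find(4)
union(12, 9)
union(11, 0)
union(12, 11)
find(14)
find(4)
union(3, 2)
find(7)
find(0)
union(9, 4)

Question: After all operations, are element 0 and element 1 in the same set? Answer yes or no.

Step 1: find(13) -> no change; set of 13 is {13}
Step 2: find(7) -> no change; set of 7 is {7}
Step 3: union(3, 2) -> merged; set of 3 now {2, 3}
Step 4: union(2, 13) -> merged; set of 2 now {2, 3, 13}
Step 5: union(0, 6) -> merged; set of 0 now {0, 6}
Step 6: union(9, 2) -> merged; set of 9 now {2, 3, 9, 13}
Step 7: union(12, 8) -> merged; set of 12 now {8, 12}
Step 8: find(4) -> no change; set of 4 is {4}
Step 9: union(12, 9) -> merged; set of 12 now {2, 3, 8, 9, 12, 13}
Step 10: union(11, 0) -> merged; set of 11 now {0, 6, 11}
Step 11: union(12, 11) -> merged; set of 12 now {0, 2, 3, 6, 8, 9, 11, 12, 13}
Step 12: find(14) -> no change; set of 14 is {14}
Step 13: find(4) -> no change; set of 4 is {4}
Step 14: union(3, 2) -> already same set; set of 3 now {0, 2, 3, 6, 8, 9, 11, 12, 13}
Step 15: find(7) -> no change; set of 7 is {7}
Step 16: find(0) -> no change; set of 0 is {0, 2, 3, 6, 8, 9, 11, 12, 13}
Step 17: union(9, 4) -> merged; set of 9 now {0, 2, 3, 4, 6, 8, 9, 11, 12, 13}
Set of 0: {0, 2, 3, 4, 6, 8, 9, 11, 12, 13}; 1 is not a member.

Answer: no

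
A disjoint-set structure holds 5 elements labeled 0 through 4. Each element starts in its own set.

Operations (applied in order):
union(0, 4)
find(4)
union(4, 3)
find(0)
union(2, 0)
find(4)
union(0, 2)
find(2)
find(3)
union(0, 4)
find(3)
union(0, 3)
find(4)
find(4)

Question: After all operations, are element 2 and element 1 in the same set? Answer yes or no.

Step 1: union(0, 4) -> merged; set of 0 now {0, 4}
Step 2: find(4) -> no change; set of 4 is {0, 4}
Step 3: union(4, 3) -> merged; set of 4 now {0, 3, 4}
Step 4: find(0) -> no change; set of 0 is {0, 3, 4}
Step 5: union(2, 0) -> merged; set of 2 now {0, 2, 3, 4}
Step 6: find(4) -> no change; set of 4 is {0, 2, 3, 4}
Step 7: union(0, 2) -> already same set; set of 0 now {0, 2, 3, 4}
Step 8: find(2) -> no change; set of 2 is {0, 2, 3, 4}
Step 9: find(3) -> no change; set of 3 is {0, 2, 3, 4}
Step 10: union(0, 4) -> already same set; set of 0 now {0, 2, 3, 4}
Step 11: find(3) -> no change; set of 3 is {0, 2, 3, 4}
Step 12: union(0, 3) -> already same set; set of 0 now {0, 2, 3, 4}
Step 13: find(4) -> no change; set of 4 is {0, 2, 3, 4}
Step 14: find(4) -> no change; set of 4 is {0, 2, 3, 4}
Set of 2: {0, 2, 3, 4}; 1 is not a member.

Answer: no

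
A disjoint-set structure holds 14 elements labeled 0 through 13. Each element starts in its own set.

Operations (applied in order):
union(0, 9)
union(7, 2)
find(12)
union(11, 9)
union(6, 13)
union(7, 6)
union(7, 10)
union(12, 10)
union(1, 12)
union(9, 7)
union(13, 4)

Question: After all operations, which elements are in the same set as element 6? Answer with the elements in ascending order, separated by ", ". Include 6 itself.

Answer: 0, 1, 2, 4, 6, 7, 9, 10, 11, 12, 13

Derivation:
Step 1: union(0, 9) -> merged; set of 0 now {0, 9}
Step 2: union(7, 2) -> merged; set of 7 now {2, 7}
Step 3: find(12) -> no change; set of 12 is {12}
Step 4: union(11, 9) -> merged; set of 11 now {0, 9, 11}
Step 5: union(6, 13) -> merged; set of 6 now {6, 13}
Step 6: union(7, 6) -> merged; set of 7 now {2, 6, 7, 13}
Step 7: union(7, 10) -> merged; set of 7 now {2, 6, 7, 10, 13}
Step 8: union(12, 10) -> merged; set of 12 now {2, 6, 7, 10, 12, 13}
Step 9: union(1, 12) -> merged; set of 1 now {1, 2, 6, 7, 10, 12, 13}
Step 10: union(9, 7) -> merged; set of 9 now {0, 1, 2, 6, 7, 9, 10, 11, 12, 13}
Step 11: union(13, 4) -> merged; set of 13 now {0, 1, 2, 4, 6, 7, 9, 10, 11, 12, 13}
Component of 6: {0, 1, 2, 4, 6, 7, 9, 10, 11, 12, 13}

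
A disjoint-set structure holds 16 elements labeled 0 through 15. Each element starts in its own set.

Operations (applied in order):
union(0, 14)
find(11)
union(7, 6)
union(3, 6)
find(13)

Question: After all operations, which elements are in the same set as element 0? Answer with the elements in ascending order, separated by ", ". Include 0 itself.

Step 1: union(0, 14) -> merged; set of 0 now {0, 14}
Step 2: find(11) -> no change; set of 11 is {11}
Step 3: union(7, 6) -> merged; set of 7 now {6, 7}
Step 4: union(3, 6) -> merged; set of 3 now {3, 6, 7}
Step 5: find(13) -> no change; set of 13 is {13}
Component of 0: {0, 14}

Answer: 0, 14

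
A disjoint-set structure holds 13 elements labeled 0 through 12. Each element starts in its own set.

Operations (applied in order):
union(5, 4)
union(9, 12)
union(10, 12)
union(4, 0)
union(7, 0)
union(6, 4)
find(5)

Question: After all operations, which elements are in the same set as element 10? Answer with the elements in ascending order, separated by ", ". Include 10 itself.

Answer: 9, 10, 12

Derivation:
Step 1: union(5, 4) -> merged; set of 5 now {4, 5}
Step 2: union(9, 12) -> merged; set of 9 now {9, 12}
Step 3: union(10, 12) -> merged; set of 10 now {9, 10, 12}
Step 4: union(4, 0) -> merged; set of 4 now {0, 4, 5}
Step 5: union(7, 0) -> merged; set of 7 now {0, 4, 5, 7}
Step 6: union(6, 4) -> merged; set of 6 now {0, 4, 5, 6, 7}
Step 7: find(5) -> no change; set of 5 is {0, 4, 5, 6, 7}
Component of 10: {9, 10, 12}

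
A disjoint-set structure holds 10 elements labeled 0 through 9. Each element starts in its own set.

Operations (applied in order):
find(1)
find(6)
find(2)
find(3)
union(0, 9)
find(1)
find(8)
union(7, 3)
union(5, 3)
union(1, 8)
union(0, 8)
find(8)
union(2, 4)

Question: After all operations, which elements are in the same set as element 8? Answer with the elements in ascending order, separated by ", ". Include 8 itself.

Answer: 0, 1, 8, 9

Derivation:
Step 1: find(1) -> no change; set of 1 is {1}
Step 2: find(6) -> no change; set of 6 is {6}
Step 3: find(2) -> no change; set of 2 is {2}
Step 4: find(3) -> no change; set of 3 is {3}
Step 5: union(0, 9) -> merged; set of 0 now {0, 9}
Step 6: find(1) -> no change; set of 1 is {1}
Step 7: find(8) -> no change; set of 8 is {8}
Step 8: union(7, 3) -> merged; set of 7 now {3, 7}
Step 9: union(5, 3) -> merged; set of 5 now {3, 5, 7}
Step 10: union(1, 8) -> merged; set of 1 now {1, 8}
Step 11: union(0, 8) -> merged; set of 0 now {0, 1, 8, 9}
Step 12: find(8) -> no change; set of 8 is {0, 1, 8, 9}
Step 13: union(2, 4) -> merged; set of 2 now {2, 4}
Component of 8: {0, 1, 8, 9}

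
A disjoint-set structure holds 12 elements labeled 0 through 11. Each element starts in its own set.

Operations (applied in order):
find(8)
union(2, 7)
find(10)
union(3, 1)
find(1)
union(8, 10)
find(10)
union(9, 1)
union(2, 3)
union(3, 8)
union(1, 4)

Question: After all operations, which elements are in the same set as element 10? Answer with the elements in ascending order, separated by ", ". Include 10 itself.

Step 1: find(8) -> no change; set of 8 is {8}
Step 2: union(2, 7) -> merged; set of 2 now {2, 7}
Step 3: find(10) -> no change; set of 10 is {10}
Step 4: union(3, 1) -> merged; set of 3 now {1, 3}
Step 5: find(1) -> no change; set of 1 is {1, 3}
Step 6: union(8, 10) -> merged; set of 8 now {8, 10}
Step 7: find(10) -> no change; set of 10 is {8, 10}
Step 8: union(9, 1) -> merged; set of 9 now {1, 3, 9}
Step 9: union(2, 3) -> merged; set of 2 now {1, 2, 3, 7, 9}
Step 10: union(3, 8) -> merged; set of 3 now {1, 2, 3, 7, 8, 9, 10}
Step 11: union(1, 4) -> merged; set of 1 now {1, 2, 3, 4, 7, 8, 9, 10}
Component of 10: {1, 2, 3, 4, 7, 8, 9, 10}

Answer: 1, 2, 3, 4, 7, 8, 9, 10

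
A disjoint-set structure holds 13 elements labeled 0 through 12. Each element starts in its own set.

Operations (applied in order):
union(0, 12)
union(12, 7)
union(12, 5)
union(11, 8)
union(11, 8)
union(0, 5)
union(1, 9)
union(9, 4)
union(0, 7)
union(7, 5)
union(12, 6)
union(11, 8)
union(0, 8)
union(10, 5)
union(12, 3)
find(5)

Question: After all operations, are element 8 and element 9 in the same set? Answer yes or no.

Answer: no

Derivation:
Step 1: union(0, 12) -> merged; set of 0 now {0, 12}
Step 2: union(12, 7) -> merged; set of 12 now {0, 7, 12}
Step 3: union(12, 5) -> merged; set of 12 now {0, 5, 7, 12}
Step 4: union(11, 8) -> merged; set of 11 now {8, 11}
Step 5: union(11, 8) -> already same set; set of 11 now {8, 11}
Step 6: union(0, 5) -> already same set; set of 0 now {0, 5, 7, 12}
Step 7: union(1, 9) -> merged; set of 1 now {1, 9}
Step 8: union(9, 4) -> merged; set of 9 now {1, 4, 9}
Step 9: union(0, 7) -> already same set; set of 0 now {0, 5, 7, 12}
Step 10: union(7, 5) -> already same set; set of 7 now {0, 5, 7, 12}
Step 11: union(12, 6) -> merged; set of 12 now {0, 5, 6, 7, 12}
Step 12: union(11, 8) -> already same set; set of 11 now {8, 11}
Step 13: union(0, 8) -> merged; set of 0 now {0, 5, 6, 7, 8, 11, 12}
Step 14: union(10, 5) -> merged; set of 10 now {0, 5, 6, 7, 8, 10, 11, 12}
Step 15: union(12, 3) -> merged; set of 12 now {0, 3, 5, 6, 7, 8, 10, 11, 12}
Step 16: find(5) -> no change; set of 5 is {0, 3, 5, 6, 7, 8, 10, 11, 12}
Set of 8: {0, 3, 5, 6, 7, 8, 10, 11, 12}; 9 is not a member.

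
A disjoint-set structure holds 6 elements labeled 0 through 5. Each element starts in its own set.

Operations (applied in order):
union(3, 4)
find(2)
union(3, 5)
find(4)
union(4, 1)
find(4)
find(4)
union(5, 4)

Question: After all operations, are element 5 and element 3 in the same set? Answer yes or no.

Step 1: union(3, 4) -> merged; set of 3 now {3, 4}
Step 2: find(2) -> no change; set of 2 is {2}
Step 3: union(3, 5) -> merged; set of 3 now {3, 4, 5}
Step 4: find(4) -> no change; set of 4 is {3, 4, 5}
Step 5: union(4, 1) -> merged; set of 4 now {1, 3, 4, 5}
Step 6: find(4) -> no change; set of 4 is {1, 3, 4, 5}
Step 7: find(4) -> no change; set of 4 is {1, 3, 4, 5}
Step 8: union(5, 4) -> already same set; set of 5 now {1, 3, 4, 5}
Set of 5: {1, 3, 4, 5}; 3 is a member.

Answer: yes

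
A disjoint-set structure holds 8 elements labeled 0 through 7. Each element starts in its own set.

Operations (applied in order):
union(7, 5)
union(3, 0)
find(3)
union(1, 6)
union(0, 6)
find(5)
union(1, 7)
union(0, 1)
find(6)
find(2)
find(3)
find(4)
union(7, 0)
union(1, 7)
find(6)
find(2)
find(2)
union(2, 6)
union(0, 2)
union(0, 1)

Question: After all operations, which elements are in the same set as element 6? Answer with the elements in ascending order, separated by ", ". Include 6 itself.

Step 1: union(7, 5) -> merged; set of 7 now {5, 7}
Step 2: union(3, 0) -> merged; set of 3 now {0, 3}
Step 3: find(3) -> no change; set of 3 is {0, 3}
Step 4: union(1, 6) -> merged; set of 1 now {1, 6}
Step 5: union(0, 6) -> merged; set of 0 now {0, 1, 3, 6}
Step 6: find(5) -> no change; set of 5 is {5, 7}
Step 7: union(1, 7) -> merged; set of 1 now {0, 1, 3, 5, 6, 7}
Step 8: union(0, 1) -> already same set; set of 0 now {0, 1, 3, 5, 6, 7}
Step 9: find(6) -> no change; set of 6 is {0, 1, 3, 5, 6, 7}
Step 10: find(2) -> no change; set of 2 is {2}
Step 11: find(3) -> no change; set of 3 is {0, 1, 3, 5, 6, 7}
Step 12: find(4) -> no change; set of 4 is {4}
Step 13: union(7, 0) -> already same set; set of 7 now {0, 1, 3, 5, 6, 7}
Step 14: union(1, 7) -> already same set; set of 1 now {0, 1, 3, 5, 6, 7}
Step 15: find(6) -> no change; set of 6 is {0, 1, 3, 5, 6, 7}
Step 16: find(2) -> no change; set of 2 is {2}
Step 17: find(2) -> no change; set of 2 is {2}
Step 18: union(2, 6) -> merged; set of 2 now {0, 1, 2, 3, 5, 6, 7}
Step 19: union(0, 2) -> already same set; set of 0 now {0, 1, 2, 3, 5, 6, 7}
Step 20: union(0, 1) -> already same set; set of 0 now {0, 1, 2, 3, 5, 6, 7}
Component of 6: {0, 1, 2, 3, 5, 6, 7}

Answer: 0, 1, 2, 3, 5, 6, 7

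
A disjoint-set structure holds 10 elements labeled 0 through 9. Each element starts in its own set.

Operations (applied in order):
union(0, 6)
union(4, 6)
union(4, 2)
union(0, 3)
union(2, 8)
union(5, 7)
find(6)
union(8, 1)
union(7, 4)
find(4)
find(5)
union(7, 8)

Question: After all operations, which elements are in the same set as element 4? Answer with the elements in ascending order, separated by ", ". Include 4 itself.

Answer: 0, 1, 2, 3, 4, 5, 6, 7, 8

Derivation:
Step 1: union(0, 6) -> merged; set of 0 now {0, 6}
Step 2: union(4, 6) -> merged; set of 4 now {0, 4, 6}
Step 3: union(4, 2) -> merged; set of 4 now {0, 2, 4, 6}
Step 4: union(0, 3) -> merged; set of 0 now {0, 2, 3, 4, 6}
Step 5: union(2, 8) -> merged; set of 2 now {0, 2, 3, 4, 6, 8}
Step 6: union(5, 7) -> merged; set of 5 now {5, 7}
Step 7: find(6) -> no change; set of 6 is {0, 2, 3, 4, 6, 8}
Step 8: union(8, 1) -> merged; set of 8 now {0, 1, 2, 3, 4, 6, 8}
Step 9: union(7, 4) -> merged; set of 7 now {0, 1, 2, 3, 4, 5, 6, 7, 8}
Step 10: find(4) -> no change; set of 4 is {0, 1, 2, 3, 4, 5, 6, 7, 8}
Step 11: find(5) -> no change; set of 5 is {0, 1, 2, 3, 4, 5, 6, 7, 8}
Step 12: union(7, 8) -> already same set; set of 7 now {0, 1, 2, 3, 4, 5, 6, 7, 8}
Component of 4: {0, 1, 2, 3, 4, 5, 6, 7, 8}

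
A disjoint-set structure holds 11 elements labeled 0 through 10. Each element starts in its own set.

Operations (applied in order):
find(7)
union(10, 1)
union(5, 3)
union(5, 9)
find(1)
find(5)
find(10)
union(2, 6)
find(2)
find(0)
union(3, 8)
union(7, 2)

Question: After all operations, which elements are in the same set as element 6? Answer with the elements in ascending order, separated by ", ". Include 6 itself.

Answer: 2, 6, 7

Derivation:
Step 1: find(7) -> no change; set of 7 is {7}
Step 2: union(10, 1) -> merged; set of 10 now {1, 10}
Step 3: union(5, 3) -> merged; set of 5 now {3, 5}
Step 4: union(5, 9) -> merged; set of 5 now {3, 5, 9}
Step 5: find(1) -> no change; set of 1 is {1, 10}
Step 6: find(5) -> no change; set of 5 is {3, 5, 9}
Step 7: find(10) -> no change; set of 10 is {1, 10}
Step 8: union(2, 6) -> merged; set of 2 now {2, 6}
Step 9: find(2) -> no change; set of 2 is {2, 6}
Step 10: find(0) -> no change; set of 0 is {0}
Step 11: union(3, 8) -> merged; set of 3 now {3, 5, 8, 9}
Step 12: union(7, 2) -> merged; set of 7 now {2, 6, 7}
Component of 6: {2, 6, 7}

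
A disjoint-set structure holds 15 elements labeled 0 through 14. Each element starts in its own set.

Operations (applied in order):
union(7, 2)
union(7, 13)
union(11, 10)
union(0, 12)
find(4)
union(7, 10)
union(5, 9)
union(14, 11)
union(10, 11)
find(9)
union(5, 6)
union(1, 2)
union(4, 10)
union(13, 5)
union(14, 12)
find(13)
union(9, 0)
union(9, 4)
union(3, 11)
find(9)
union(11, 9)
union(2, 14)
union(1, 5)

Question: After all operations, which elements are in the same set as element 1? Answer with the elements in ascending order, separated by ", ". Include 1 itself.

Step 1: union(7, 2) -> merged; set of 7 now {2, 7}
Step 2: union(7, 13) -> merged; set of 7 now {2, 7, 13}
Step 3: union(11, 10) -> merged; set of 11 now {10, 11}
Step 4: union(0, 12) -> merged; set of 0 now {0, 12}
Step 5: find(4) -> no change; set of 4 is {4}
Step 6: union(7, 10) -> merged; set of 7 now {2, 7, 10, 11, 13}
Step 7: union(5, 9) -> merged; set of 5 now {5, 9}
Step 8: union(14, 11) -> merged; set of 14 now {2, 7, 10, 11, 13, 14}
Step 9: union(10, 11) -> already same set; set of 10 now {2, 7, 10, 11, 13, 14}
Step 10: find(9) -> no change; set of 9 is {5, 9}
Step 11: union(5, 6) -> merged; set of 5 now {5, 6, 9}
Step 12: union(1, 2) -> merged; set of 1 now {1, 2, 7, 10, 11, 13, 14}
Step 13: union(4, 10) -> merged; set of 4 now {1, 2, 4, 7, 10, 11, 13, 14}
Step 14: union(13, 5) -> merged; set of 13 now {1, 2, 4, 5, 6, 7, 9, 10, 11, 13, 14}
Step 15: union(14, 12) -> merged; set of 14 now {0, 1, 2, 4, 5, 6, 7, 9, 10, 11, 12, 13, 14}
Step 16: find(13) -> no change; set of 13 is {0, 1, 2, 4, 5, 6, 7, 9, 10, 11, 12, 13, 14}
Step 17: union(9, 0) -> already same set; set of 9 now {0, 1, 2, 4, 5, 6, 7, 9, 10, 11, 12, 13, 14}
Step 18: union(9, 4) -> already same set; set of 9 now {0, 1, 2, 4, 5, 6, 7, 9, 10, 11, 12, 13, 14}
Step 19: union(3, 11) -> merged; set of 3 now {0, 1, 2, 3, 4, 5, 6, 7, 9, 10, 11, 12, 13, 14}
Step 20: find(9) -> no change; set of 9 is {0, 1, 2, 3, 4, 5, 6, 7, 9, 10, 11, 12, 13, 14}
Step 21: union(11, 9) -> already same set; set of 11 now {0, 1, 2, 3, 4, 5, 6, 7, 9, 10, 11, 12, 13, 14}
Step 22: union(2, 14) -> already same set; set of 2 now {0, 1, 2, 3, 4, 5, 6, 7, 9, 10, 11, 12, 13, 14}
Step 23: union(1, 5) -> already same set; set of 1 now {0, 1, 2, 3, 4, 5, 6, 7, 9, 10, 11, 12, 13, 14}
Component of 1: {0, 1, 2, 3, 4, 5, 6, 7, 9, 10, 11, 12, 13, 14}

Answer: 0, 1, 2, 3, 4, 5, 6, 7, 9, 10, 11, 12, 13, 14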